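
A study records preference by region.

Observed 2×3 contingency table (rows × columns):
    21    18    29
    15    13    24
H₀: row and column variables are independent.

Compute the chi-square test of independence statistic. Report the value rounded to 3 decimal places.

Row totals [68, 52], col totals [36, 31, 53], n=120
χ² = (21−20.40)²/20.40 + (18−17.57)²/17.57 + (29−30.03)²/30.03 + (15−15.60)²/15.60 + (13−13.43)²/13.43 + (24−22.97)²/22.97 = 0.1474
df = 2

test statistic = 0.147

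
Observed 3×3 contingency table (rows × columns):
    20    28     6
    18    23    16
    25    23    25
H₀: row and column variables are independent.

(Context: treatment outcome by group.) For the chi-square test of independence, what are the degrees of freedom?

degrees of freedom = 4

df = (r−1)(c−1) = (3−1)·(3−1) = 4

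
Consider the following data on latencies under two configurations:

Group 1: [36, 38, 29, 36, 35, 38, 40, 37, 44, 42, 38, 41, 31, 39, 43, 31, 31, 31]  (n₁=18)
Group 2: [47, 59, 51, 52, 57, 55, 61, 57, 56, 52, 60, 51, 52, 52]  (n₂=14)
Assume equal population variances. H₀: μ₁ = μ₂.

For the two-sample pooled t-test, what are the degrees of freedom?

df = n₁ + n₂ − 2 = 18 + 14 − 2 = 30

degrees of freedom = 30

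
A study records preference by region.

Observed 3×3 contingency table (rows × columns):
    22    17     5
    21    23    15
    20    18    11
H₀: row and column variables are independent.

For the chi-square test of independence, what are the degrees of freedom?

df = (r−1)(c−1) = (3−1)·(3−1) = 4

degrees of freedom = 4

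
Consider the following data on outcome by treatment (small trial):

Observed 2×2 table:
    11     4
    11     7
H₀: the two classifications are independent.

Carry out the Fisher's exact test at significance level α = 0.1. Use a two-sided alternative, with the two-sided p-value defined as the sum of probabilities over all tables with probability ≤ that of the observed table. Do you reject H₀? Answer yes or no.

reject H₀: no

Margins: r₁=15, r₂=18, c₁=22, c₂=11, n=33
p_obs = C(15,11)·C(18,11)/C(33,22); sum pmf over tables with pmf ≤ p_obs
p-value (two-sided) = 0.71195
At α=0.1: p ≥ α → fail to reject H₀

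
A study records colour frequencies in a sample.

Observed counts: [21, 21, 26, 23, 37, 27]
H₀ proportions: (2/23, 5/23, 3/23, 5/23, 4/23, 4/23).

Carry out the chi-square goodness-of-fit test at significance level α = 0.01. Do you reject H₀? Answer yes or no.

reject H₀: yes

n = 155; E_i = n·p_i = [13.48, 33.70, 20.22, 33.70, 26.96, 26.96]
χ² = (21−13.48)²/13.48 + (21−33.70)²/33.70 + (26−20.22)²/20.22 + (23−33.70)²/33.70 + (37−26.96)²/26.96 + (27−26.96)²/26.96 = 17.7720
df = 5
p-value (upper-tail) = 0.00325
At α=0.01: p < α → reject H₀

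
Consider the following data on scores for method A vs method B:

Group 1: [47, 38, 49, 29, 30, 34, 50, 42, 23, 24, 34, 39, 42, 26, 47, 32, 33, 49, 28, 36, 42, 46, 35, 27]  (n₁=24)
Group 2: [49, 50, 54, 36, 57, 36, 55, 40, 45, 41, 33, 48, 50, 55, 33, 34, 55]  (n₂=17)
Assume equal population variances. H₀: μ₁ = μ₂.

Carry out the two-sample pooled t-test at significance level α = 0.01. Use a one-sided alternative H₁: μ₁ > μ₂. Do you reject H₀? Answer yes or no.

x̄₁=36.750, s₁=8.497, n₁=24
x̄₂=45.353, s₂=8.696, n₂=17
s_p² = [23·8.497² + 16·8.696²]/39 = 73.5995
SE = √(s_p²·(1/24+1/17)) = 2.7196
t = (36.750−45.353)/2.7196 = -3.1634
df = 39
p-value (one-sided, H₁ greater) = 0.99849
At α=0.01: p ≥ α → fail to reject H₀

reject H₀: no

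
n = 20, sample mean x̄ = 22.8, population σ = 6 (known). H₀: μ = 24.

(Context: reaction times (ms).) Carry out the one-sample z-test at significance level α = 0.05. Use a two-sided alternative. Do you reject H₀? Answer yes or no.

reject H₀: no

SE = σ/√n = 6/√20 = 1.3416
z = (x̄−μ₀)/SE = (22.8−24)/1.3416 = -0.8944
p-value (two-sided) = 0.37109
At α=0.05: p ≥ α → fail to reject H₀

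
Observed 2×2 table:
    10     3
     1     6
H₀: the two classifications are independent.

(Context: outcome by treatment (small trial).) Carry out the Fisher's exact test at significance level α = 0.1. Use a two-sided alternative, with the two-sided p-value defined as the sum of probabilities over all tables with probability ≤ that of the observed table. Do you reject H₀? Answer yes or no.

reject H₀: yes

Margins: r₁=13, r₂=7, c₁=11, c₂=9, n=20
p_obs = C(13,10)·C(7,1)/C(20,11); sum pmf over tables with pmf ≤ p_obs
p-value (two-sided) = 0.01664
At α=0.1: p < α → reject H₀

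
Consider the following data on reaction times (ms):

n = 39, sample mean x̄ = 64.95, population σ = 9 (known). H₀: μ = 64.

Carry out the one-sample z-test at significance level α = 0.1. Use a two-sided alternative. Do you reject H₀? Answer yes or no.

SE = σ/√n = 9/√39 = 1.4412
z = (x̄−μ₀)/SE = (64.95−64)/1.4412 = 0.6592
p-value (two-sided) = 0.50977
At α=0.1: p ≥ α → fail to reject H₀

reject H₀: no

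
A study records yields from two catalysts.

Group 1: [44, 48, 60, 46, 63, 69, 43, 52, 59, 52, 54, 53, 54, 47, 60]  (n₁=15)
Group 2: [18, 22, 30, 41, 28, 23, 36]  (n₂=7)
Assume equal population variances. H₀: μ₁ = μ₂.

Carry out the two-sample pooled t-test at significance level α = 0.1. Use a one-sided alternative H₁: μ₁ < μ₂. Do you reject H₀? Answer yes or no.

x̄₁=53.600, s₁=7.462, n₁=15
x̄₂=28.286, s₂=8.139, n₂=7
s_p² = [14·7.462² + 6·8.139²]/20 = 58.8514
SE = √(s_p²·(1/15+1/7)) = 3.5115
t = (53.600−28.286)/3.5115 = 7.2089
df = 20
p-value (one-sided, H₁ less) = 1.00000
At α=0.1: p ≥ α → fail to reject H₀

reject H₀: no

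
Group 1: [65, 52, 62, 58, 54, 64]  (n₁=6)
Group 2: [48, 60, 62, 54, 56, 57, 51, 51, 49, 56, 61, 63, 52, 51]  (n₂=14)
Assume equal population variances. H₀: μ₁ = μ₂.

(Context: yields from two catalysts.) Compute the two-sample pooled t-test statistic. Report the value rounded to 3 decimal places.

x̄₁=59.167, s₁=5.382, n₁=6
x̄₂=55.071, s₂=4.984, n₂=14
s_p² = [5·5.382² + 13·4.984²]/18 = 25.9868
SE = √(s_p²·(1/6+1/14)) = 2.4874
t = (59.167−55.071)/2.4874 = 1.6464
df = 18

test statistic = 1.646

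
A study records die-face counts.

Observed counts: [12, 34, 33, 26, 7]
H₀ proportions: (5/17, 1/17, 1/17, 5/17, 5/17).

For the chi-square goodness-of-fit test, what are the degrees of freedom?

df = k − 1 = 5 − 1 = 4

degrees of freedom = 4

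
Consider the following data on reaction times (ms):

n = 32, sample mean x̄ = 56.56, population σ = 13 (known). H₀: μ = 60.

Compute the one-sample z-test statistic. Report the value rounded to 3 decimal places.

test statistic = -1.497

SE = σ/√n = 13/√32 = 2.2981
z = (x̄−μ₀)/SE = (56.56−60)/2.2981 = -1.4969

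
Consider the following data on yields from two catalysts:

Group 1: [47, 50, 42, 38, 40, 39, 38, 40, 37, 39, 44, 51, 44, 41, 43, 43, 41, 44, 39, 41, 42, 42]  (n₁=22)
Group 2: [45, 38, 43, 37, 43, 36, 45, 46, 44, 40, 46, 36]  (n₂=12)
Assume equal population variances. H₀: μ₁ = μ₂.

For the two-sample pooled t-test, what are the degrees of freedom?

degrees of freedom = 32

df = n₁ + n₂ − 2 = 22 + 12 − 2 = 32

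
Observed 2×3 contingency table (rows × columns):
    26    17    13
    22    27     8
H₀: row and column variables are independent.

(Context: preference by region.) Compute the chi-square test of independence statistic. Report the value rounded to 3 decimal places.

test statistic = 3.788

Row totals [56, 57], col totals [48, 44, 21], n=113
χ² = (26−23.79)²/23.79 + (17−21.81)²/21.81 + (13−10.41)²/10.41 + (22−24.21)²/24.21 + (27−22.19)²/22.19 + (8−10.59)²/10.59 = 3.7880
df = 2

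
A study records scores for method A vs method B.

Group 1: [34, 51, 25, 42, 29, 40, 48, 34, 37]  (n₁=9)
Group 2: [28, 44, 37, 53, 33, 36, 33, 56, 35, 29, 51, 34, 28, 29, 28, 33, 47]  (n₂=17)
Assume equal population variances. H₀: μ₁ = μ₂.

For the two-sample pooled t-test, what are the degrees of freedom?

df = n₁ + n₂ − 2 = 9 + 17 − 2 = 24

degrees of freedom = 24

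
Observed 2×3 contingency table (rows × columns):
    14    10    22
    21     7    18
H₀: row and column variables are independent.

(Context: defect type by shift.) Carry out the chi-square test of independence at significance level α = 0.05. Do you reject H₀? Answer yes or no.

Row totals [46, 46], col totals [35, 17, 40], n=92
χ² = (14−17.50)²/17.50 + (10−8.50)²/8.50 + (22−20.00)²/20.00 + (21−17.50)²/17.50 + (7−8.50)²/8.50 + (18−20.00)²/20.00 = 2.3294
df = 2
p-value (upper-tail) = 0.31201
At α=0.05: p ≥ α → fail to reject H₀

reject H₀: no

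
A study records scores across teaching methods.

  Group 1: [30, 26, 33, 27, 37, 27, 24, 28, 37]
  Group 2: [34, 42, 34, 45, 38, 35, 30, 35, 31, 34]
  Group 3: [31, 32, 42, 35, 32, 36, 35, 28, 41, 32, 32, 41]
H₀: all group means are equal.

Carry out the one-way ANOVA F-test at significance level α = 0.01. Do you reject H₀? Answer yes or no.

reject H₀: no

Group means [29.89, 35.80, 34.75], grand mean 33.677
SSB = Σnᵢ(x̄ᵢ−x̄)² = 188.035; SSW = ΣΣ(x−x̄ᵢ)² = 598.739
MSB = 188.035/2 = 94.0177; MSW = 598.739/28 = 21.3835
F = MSB/MSW = 4.3967
df = (2, 28)
p-value (upper-tail) = 0.02185
At α=0.01: p ≥ α → fail to reject H₀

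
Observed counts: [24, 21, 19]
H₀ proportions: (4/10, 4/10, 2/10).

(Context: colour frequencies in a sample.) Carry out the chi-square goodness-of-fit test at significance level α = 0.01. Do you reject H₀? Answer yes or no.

reject H₀: no

n = 64; E_i = n·p_i = [25.60, 25.60, 12.80]
χ² = (24−25.60)²/25.60 + (21−25.60)²/25.60 + (19−12.80)²/12.80 = 3.9297
df = 2
p-value (upper-tail) = 0.14018
At α=0.01: p ≥ α → fail to reject H₀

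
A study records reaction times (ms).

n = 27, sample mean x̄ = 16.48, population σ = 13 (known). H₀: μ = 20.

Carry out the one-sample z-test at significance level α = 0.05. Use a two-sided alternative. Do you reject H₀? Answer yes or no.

SE = σ/√n = 13/√27 = 2.5019
z = (x̄−μ₀)/SE = (16.48−20)/2.5019 = -1.4070
p-value (two-sided) = 0.15944
At α=0.05: p ≥ α → fail to reject H₀

reject H₀: no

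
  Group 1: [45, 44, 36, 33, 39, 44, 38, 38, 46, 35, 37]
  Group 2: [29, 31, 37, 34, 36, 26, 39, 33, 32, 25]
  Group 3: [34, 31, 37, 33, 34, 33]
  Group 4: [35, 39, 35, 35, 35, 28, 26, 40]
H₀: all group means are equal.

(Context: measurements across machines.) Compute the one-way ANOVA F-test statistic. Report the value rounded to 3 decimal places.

Group means [39.55, 32.20, 33.67, 34.12], grand mean 35.200
SSB = Σnᵢ(x̄ᵢ−x̄)² = 321.064; SSW = ΣΣ(x−x̄ᵢ)² = 572.536
MSB = 321.064/3 = 107.0215; MSW = 572.536/31 = 18.4689
F = MSB/MSW = 5.7947
df = (3, 31)

test statistic = 5.795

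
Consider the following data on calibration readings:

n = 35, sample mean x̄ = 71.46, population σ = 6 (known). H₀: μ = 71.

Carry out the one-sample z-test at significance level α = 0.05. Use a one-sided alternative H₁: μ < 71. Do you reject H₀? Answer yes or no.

SE = σ/√n = 6/√35 = 1.0142
z = (x̄−μ₀)/SE = (71.46−71)/1.0142 = 0.4536
p-value (one-sided, H₁ less) = 0.67493
At α=0.05: p ≥ α → fail to reject H₀

reject H₀: no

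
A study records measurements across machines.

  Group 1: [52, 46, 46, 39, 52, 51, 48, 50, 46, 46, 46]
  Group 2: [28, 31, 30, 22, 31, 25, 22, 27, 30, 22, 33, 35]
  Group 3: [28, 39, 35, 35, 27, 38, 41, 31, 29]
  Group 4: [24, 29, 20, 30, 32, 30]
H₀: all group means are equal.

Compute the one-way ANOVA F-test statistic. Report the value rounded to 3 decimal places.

test statistic = 44.500

Group means [47.45, 28.00, 33.67, 27.50], grand mean 34.895
SSB = Σnᵢ(x̄ᵢ−x̄)² = 2647.352; SSW = ΣΣ(x−x̄ᵢ)² = 674.227
MSB = 2647.352/3 = 882.4506; MSW = 674.227/34 = 19.8302
F = MSB/MSW = 44.5003
df = (3, 34)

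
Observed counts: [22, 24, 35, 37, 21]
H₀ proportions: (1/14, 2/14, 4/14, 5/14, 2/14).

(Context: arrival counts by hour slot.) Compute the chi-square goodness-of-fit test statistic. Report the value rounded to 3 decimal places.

n = 139; E_i = n·p_i = [9.93, 19.86, 39.71, 49.64, 19.86]
χ² = (22−9.93)²/9.93 + (24−19.86)²/19.86 + (35−39.71)²/39.71 + (37−49.64)²/49.64 + (21−19.86)²/19.86 = 19.3863
df = 4

test statistic = 19.386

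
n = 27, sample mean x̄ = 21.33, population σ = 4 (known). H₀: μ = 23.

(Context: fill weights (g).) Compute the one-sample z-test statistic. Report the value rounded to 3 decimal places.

test statistic = -2.169

SE = σ/√n = 4/√27 = 0.7698
z = (x̄−μ₀)/SE = (21.33−23)/0.7698 = -2.1694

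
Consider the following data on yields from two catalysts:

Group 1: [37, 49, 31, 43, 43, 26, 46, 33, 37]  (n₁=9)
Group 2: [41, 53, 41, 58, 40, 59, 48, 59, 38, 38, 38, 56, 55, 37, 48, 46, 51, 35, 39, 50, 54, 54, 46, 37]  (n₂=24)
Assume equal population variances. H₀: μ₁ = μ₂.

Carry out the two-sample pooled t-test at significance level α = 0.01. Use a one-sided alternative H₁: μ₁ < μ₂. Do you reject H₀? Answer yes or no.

reject H₀: yes

x̄₁=38.333, s₁=7.533, n₁=9
x̄₂=46.708, s₂=8.041, n₂=24
s_p² = [8·7.533² + 23·8.041²]/31 = 62.6116
SE = √(s_p²·(1/9+1/24)) = 3.0928
t = (38.333−46.708)/3.0928 = -2.7079
df = 31
p-value (one-sided, H₁ less) = 0.00546
At α=0.01: p < α → reject H₀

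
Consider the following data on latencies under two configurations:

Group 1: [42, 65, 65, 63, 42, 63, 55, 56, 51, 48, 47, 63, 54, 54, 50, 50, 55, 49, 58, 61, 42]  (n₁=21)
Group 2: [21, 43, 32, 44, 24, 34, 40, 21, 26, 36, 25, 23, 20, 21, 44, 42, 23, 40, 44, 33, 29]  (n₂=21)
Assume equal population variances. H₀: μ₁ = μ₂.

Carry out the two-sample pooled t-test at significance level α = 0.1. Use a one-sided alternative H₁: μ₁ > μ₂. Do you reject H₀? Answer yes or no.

reject H₀: yes

x̄₁=53.952, s₁=7.546, n₁=21
x̄₂=31.667, s₂=9.018, n₂=21
s_p² = [20·7.546² + 20·9.018²]/40 = 69.1405
SE = √(s_p²·(1/21+1/21)) = 2.5661
t = (53.952−31.667)/2.5661 = 8.6847
df = 40
p-value (one-sided, H₁ greater) = 0.00000
At α=0.1: p < α → reject H₀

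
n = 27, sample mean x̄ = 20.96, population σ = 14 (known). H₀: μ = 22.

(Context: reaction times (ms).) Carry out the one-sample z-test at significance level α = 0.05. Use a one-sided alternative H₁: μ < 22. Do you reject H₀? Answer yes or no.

reject H₀: no

SE = σ/√n = 14/√27 = 2.6943
z = (x̄−μ₀)/SE = (20.96−22)/2.6943 = -0.3860
p-value (one-sided, H₁ less) = 0.34975
At α=0.05: p ≥ α → fail to reject H₀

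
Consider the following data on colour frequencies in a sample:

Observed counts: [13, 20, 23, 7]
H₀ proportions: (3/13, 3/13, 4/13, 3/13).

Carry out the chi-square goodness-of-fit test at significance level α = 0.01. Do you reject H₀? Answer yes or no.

reject H₀: no

n = 63; E_i = n·p_i = [14.54, 14.54, 19.38, 14.54]
χ² = (13−14.54)²/14.54 + (20−14.54)²/14.54 + (23−19.38)²/19.38 + (7−14.54)²/14.54 = 6.7976
df = 3
p-value (upper-tail) = 0.07864
At α=0.01: p ≥ α → fail to reject H₀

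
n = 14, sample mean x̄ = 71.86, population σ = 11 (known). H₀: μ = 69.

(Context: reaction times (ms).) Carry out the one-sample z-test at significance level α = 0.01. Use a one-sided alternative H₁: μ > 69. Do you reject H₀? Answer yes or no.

reject H₀: no

SE = σ/√n = 11/√14 = 2.9399
z = (x̄−μ₀)/SE = (71.86−69)/2.9399 = 0.9728
p-value (one-sided, H₁ greater) = 0.16532
At α=0.01: p ≥ α → fail to reject H₀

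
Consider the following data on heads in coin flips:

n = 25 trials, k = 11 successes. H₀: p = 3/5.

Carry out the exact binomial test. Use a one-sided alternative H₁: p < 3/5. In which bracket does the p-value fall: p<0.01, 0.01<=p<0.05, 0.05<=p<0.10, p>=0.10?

p-value bracket: 0.05<=p<0.10

Exact binomial: n=25, k=11, p₀=3/5=0.6000
P(X≤11) from Σ C(n,i)·p₀^i·(1−p₀)^(n−i)
p-value (one-sided, H₁ less) = 0.07780
→ bracket: 0.05<=p<0.10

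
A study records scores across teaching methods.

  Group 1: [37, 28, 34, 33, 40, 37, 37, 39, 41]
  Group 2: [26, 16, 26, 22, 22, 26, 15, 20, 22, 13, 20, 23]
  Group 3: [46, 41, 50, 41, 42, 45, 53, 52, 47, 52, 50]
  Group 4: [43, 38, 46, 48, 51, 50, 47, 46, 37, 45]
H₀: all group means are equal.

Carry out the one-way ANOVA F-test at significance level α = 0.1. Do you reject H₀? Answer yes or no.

Group means [36.22, 20.92, 47.18, 45.10], grand mean 36.833
SSB = Σnᵢ(x̄ᵢ−x̄)² = 4904.825; SSW = ΣΣ(x−x̄ᵢ)² = 737.009
MSB = 4904.825/3 = 1634.9416; MSW = 737.009/38 = 19.3950
F = MSB/MSW = 84.2972
df = (3, 38)
p-value (upper-tail) = 0.00000
At α=0.1: p < α → reject H₀

reject H₀: yes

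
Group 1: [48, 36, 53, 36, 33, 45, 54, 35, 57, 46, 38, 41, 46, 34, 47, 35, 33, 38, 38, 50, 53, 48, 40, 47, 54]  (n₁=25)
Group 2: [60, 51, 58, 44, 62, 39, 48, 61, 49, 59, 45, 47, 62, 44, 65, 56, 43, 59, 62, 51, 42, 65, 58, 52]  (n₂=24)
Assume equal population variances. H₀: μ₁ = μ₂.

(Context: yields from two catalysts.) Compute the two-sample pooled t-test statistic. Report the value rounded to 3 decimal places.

x̄₁=43.400, s₁=7.588, n₁=25
x̄₂=53.417, s₂=8.075, n₂=24
s_p² = [24·7.588² + 23·8.075²]/47 = 61.3156
SE = √(s_p²·(1/25+1/24)) = 2.2377
t = (43.400−53.417)/2.2377 = -4.4763
df = 47

test statistic = -4.476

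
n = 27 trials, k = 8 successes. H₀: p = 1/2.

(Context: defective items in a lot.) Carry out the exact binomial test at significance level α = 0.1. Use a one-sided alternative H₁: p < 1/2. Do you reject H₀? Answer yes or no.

reject H₀: yes

Exact binomial: n=27, k=8, p₀=1/2=0.5000
P(X≤8) from Σ C(n,i)·p₀^i·(1−p₀)^(n−i)
p-value (one-sided, H₁ less) = 0.02612
At α=0.1: p < α → reject H₀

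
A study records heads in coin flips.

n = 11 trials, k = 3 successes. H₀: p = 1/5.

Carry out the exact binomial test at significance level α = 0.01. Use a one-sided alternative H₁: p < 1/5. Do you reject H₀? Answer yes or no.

Exact binomial: n=11, k=3, p₀=1/5=0.2000
P(X≤3) from Σ C(n,i)·p₀^i·(1−p₀)^(n−i)
p-value (one-sided, H₁ less) = 0.83886
At α=0.01: p ≥ α → fail to reject H₀

reject H₀: no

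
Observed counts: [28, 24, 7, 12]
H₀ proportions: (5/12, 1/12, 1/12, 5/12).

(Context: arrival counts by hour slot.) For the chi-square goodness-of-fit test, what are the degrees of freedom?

df = k − 1 = 4 − 1 = 3

degrees of freedom = 3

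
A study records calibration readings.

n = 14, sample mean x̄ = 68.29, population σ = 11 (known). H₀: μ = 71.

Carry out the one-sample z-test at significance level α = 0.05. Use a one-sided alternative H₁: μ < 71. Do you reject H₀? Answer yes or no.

reject H₀: no

SE = σ/√n = 11/√14 = 2.9399
z = (x̄−μ₀)/SE = (68.29−71)/2.9399 = -0.9218
p-value (one-sided, H₁ less) = 0.17831
At α=0.05: p ≥ α → fail to reject H₀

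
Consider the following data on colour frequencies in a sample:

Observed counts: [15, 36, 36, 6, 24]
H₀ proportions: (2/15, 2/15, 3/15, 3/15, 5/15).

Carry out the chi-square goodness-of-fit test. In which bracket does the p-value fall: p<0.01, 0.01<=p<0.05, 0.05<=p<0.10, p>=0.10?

n = 117; E_i = n·p_i = [15.60, 15.60, 23.40, 23.40, 39.00]
χ² = (15−15.60)²/15.60 + (36−15.60)²/15.60 + (36−23.40)²/23.40 + (6−23.40)²/23.40 + (24−39.00)²/39.00 = 52.1923
df = 4
p-value (upper-tail) = 0.00000
→ bracket: p<0.01

p-value bracket: p<0.01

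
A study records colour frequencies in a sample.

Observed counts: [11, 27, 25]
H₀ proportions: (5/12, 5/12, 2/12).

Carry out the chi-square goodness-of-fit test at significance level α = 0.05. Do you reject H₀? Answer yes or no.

reject H₀: yes

n = 63; E_i = n·p_i = [26.25, 26.25, 10.50]
χ² = (11−26.25)²/26.25 + (27−26.25)²/26.25 + (25−10.50)²/10.50 = 28.9048
df = 2
p-value (upper-tail) = 0.00000
At α=0.05: p < α → reject H₀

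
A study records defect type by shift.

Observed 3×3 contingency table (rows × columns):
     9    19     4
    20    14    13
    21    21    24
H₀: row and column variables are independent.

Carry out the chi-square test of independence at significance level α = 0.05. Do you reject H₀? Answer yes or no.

Row totals [32, 47, 66], col totals [50, 54, 41], n=145
χ² = (9−11.03)²/11.03 + (19−11.92)²/11.92 + (4−9.05)²/9.05 + (20−16.21)²/16.21 + (14−17.50)²/17.50 + (13−13.29)²/13.29 + (21−22.76)²/22.76 + (21−24.58)²/24.58 + (24−18.66)²/18.66 = 11.1804
df = 4
p-value (upper-tail) = 0.02461
At α=0.05: p < α → reject H₀

reject H₀: yes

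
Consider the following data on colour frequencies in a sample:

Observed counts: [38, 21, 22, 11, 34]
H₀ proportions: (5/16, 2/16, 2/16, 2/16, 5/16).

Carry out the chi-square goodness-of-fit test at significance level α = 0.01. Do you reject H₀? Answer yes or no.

n = 126; E_i = n·p_i = [39.38, 15.75, 15.75, 15.75, 39.38]
χ² = (38−39.38)²/39.38 + (21−15.75)²/15.75 + (22−15.75)²/15.75 + (11−15.75)²/15.75 + (34−39.38)²/39.38 = 6.4444
df = 4
p-value (upper-tail) = 0.16832
At α=0.01: p ≥ α → fail to reject H₀

reject H₀: no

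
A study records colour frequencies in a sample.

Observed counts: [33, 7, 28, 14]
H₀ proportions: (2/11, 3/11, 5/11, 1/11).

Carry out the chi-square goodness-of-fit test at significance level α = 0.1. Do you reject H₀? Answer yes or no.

n = 82; E_i = n·p_i = [14.91, 22.36, 37.27, 7.45]
χ² = (33−14.91)²/14.91 + (7−22.36)²/22.36 + (28−37.27)²/37.27 + (14−7.45)²/7.45 = 40.5606
df = 3
p-value (upper-tail) = 0.00000
At α=0.1: p < α → reject H₀

reject H₀: yes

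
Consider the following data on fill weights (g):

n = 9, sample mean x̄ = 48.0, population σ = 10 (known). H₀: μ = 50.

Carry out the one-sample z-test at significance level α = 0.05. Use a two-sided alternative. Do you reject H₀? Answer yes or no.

reject H₀: no

SE = σ/√n = 10/√9 = 3.3333
z = (x̄−μ₀)/SE = (48.0−50)/3.3333 = -0.6000
p-value (two-sided) = 0.54851
At α=0.05: p ≥ α → fail to reject H₀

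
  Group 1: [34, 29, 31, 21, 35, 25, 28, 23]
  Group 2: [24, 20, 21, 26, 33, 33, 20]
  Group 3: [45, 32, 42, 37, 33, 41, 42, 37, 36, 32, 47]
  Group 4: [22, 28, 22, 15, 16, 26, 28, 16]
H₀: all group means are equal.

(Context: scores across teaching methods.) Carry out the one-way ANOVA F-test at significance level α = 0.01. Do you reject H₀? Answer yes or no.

reject H₀: yes

Group means [28.25, 25.29, 38.55, 21.62], grand mean 29.412
SSB = Σnᵢ(x̄ᵢ−x̄)² = 1532.704; SSW = ΣΣ(x−x̄ᵢ)² = 851.531
MSB = 1532.704/3 = 510.9015; MSW = 851.531/30 = 28.3844
F = MSB/MSW = 17.9994
df = (3, 30)
p-value (upper-tail) = 0.00000
At α=0.01: p < α → reject H₀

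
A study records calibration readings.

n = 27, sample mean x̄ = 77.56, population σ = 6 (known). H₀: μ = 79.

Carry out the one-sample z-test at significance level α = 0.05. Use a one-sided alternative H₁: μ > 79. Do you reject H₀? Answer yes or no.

reject H₀: no

SE = σ/√n = 6/√27 = 1.1547
z = (x̄−μ₀)/SE = (77.56−79)/1.1547 = -1.2471
p-value (one-sided, H₁ greater) = 0.89382
At α=0.05: p ≥ α → fail to reject H₀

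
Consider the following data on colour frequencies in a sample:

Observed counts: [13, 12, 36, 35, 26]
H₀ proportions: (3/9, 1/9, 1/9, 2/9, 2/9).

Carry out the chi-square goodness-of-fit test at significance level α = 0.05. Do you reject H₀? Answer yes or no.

n = 122; E_i = n·p_i = [40.67, 13.56, 13.56, 27.11, 27.11]
χ² = (13−40.67)²/40.67 + (12−13.56)²/13.56 + (36−13.56)²/13.56 + (35−27.11)²/27.11 + (26−27.11)²/27.11 = 58.5041
df = 4
p-value (upper-tail) = 0.00000
At α=0.05: p < α → reject H₀

reject H₀: yes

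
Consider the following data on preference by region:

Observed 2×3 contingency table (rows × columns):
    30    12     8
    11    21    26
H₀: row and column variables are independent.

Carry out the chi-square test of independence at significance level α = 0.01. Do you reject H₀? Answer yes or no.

Row totals [50, 58], col totals [41, 33, 34], n=108
χ² = (30−18.98)²/18.98 + (12−15.28)²/15.28 + (8−15.74)²/15.74 + (11−22.02)²/22.02 + (21−17.72)²/17.72 + (26−18.26)²/18.26 = 20.3077
df = 2
p-value (upper-tail) = 0.00004
At α=0.01: p < α → reject H₀

reject H₀: yes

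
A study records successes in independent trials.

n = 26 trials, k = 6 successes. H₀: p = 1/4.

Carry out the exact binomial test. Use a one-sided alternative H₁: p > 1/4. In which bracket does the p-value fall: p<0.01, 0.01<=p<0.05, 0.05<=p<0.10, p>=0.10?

Exact binomial: n=26, k=6, p₀=1/4=0.2500
P(X≥6) from Σ C(n,i)·p₀^i·(1−p₀)^(n−i)
p-value (one-sided, H₁ greater) = 0.66286
→ bracket: p>=0.10

p-value bracket: p>=0.10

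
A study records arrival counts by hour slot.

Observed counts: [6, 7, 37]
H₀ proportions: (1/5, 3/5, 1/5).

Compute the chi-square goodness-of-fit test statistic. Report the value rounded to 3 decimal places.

n = 50; E_i = n·p_i = [10.00, 30.00, 10.00]
χ² = (6−10.00)²/10.00 + (7−30.00)²/30.00 + (37−10.00)²/10.00 = 92.1333
df = 2

test statistic = 92.133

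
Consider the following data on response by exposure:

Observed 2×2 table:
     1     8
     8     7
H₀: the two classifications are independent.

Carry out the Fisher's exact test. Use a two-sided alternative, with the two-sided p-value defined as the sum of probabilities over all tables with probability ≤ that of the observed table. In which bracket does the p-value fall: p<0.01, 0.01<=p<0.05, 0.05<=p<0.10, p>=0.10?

p-value bracket: 0.05<=p<0.10

Margins: r₁=9, r₂=15, c₁=9, c₂=15, n=24
p_obs = C(9,1)·C(15,8)/C(24,9); sum pmf over tables with pmf ≤ p_obs
p-value (two-sided) = 0.08035
→ bracket: 0.05<=p<0.10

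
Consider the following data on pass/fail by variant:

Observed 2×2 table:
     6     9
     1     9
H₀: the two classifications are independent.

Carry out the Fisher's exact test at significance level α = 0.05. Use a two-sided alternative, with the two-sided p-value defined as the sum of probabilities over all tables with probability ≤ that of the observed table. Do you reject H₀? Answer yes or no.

Margins: r₁=15, r₂=10, c₁=7, c₂=18, n=25
p_obs = C(15,6)·C(10,1)/C(25,7); sum pmf over tables with pmf ≤ p_obs
p-value (two-sided) = 0.17935
At α=0.05: p ≥ α → fail to reject H₀

reject H₀: no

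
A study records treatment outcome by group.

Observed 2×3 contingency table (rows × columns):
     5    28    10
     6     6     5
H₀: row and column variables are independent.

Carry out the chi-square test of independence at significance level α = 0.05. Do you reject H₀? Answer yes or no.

reject H₀: no

Row totals [43, 17], col totals [11, 34, 15], n=60
χ² = (5−7.88)²/7.88 + (28−24.37)²/24.37 + (10−10.75)²/10.75 + (6−3.12)²/3.12 + (6−9.63)²/9.63 + (5−4.25)²/4.25 = 5.8189
df = 2
p-value (upper-tail) = 0.05451
At α=0.05: p ≥ α → fail to reject H₀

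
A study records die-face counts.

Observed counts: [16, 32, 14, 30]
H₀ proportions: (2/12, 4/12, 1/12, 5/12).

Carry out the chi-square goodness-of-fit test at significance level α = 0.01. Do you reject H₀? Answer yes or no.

reject H₀: no

n = 92; E_i = n·p_i = [15.33, 30.67, 7.67, 38.33]
χ² = (16−15.33)²/15.33 + (32−30.67)²/30.67 + (14−7.67)²/7.67 + (30−38.33)²/38.33 = 7.1304
df = 3
p-value (upper-tail) = 0.06785
At α=0.01: p ≥ α → fail to reject H₀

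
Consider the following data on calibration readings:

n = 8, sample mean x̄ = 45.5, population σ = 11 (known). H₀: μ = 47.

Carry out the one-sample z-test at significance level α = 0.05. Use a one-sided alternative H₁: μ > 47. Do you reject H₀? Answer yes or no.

reject H₀: no

SE = σ/√n = 11/√8 = 3.8891
z = (x̄−μ₀)/SE = (45.5−47)/3.8891 = -0.3857
p-value (one-sided, H₁ greater) = 0.65014
At α=0.05: p ≥ α → fail to reject H₀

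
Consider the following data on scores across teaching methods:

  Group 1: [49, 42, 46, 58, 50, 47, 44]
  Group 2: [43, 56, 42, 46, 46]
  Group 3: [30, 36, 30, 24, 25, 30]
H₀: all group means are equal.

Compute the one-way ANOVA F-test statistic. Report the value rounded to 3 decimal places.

test statistic = 26.545

Group means [48.00, 46.60, 29.17], grand mean 41.333
SSB = Σnᵢ(x̄ᵢ−x̄)² = 1337.967; SSW = ΣΣ(x−x̄ᵢ)² = 378.033
MSB = 1337.967/2 = 668.9833; MSW = 378.033/15 = 25.2022
F = MSB/MSW = 26.5446
df = (2, 15)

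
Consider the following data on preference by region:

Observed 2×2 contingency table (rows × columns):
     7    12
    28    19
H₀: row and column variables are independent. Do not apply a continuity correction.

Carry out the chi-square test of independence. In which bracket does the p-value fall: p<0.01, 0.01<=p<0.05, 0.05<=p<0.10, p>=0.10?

Row totals [19, 47], col totals [35, 31], n=66
χ² = (7−10.08)²/10.08 + (12−8.92)²/8.92 + (28−24.92)²/24.92 + (19−22.08)²/22.08 = 2.8071
df = 1
p-value (upper-tail) = 0.09385
→ bracket: 0.05<=p<0.10

p-value bracket: 0.05<=p<0.10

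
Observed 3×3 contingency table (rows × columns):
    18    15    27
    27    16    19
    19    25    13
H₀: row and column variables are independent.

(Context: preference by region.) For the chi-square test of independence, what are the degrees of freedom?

degrees of freedom = 4

df = (r−1)(c−1) = (3−1)·(3−1) = 4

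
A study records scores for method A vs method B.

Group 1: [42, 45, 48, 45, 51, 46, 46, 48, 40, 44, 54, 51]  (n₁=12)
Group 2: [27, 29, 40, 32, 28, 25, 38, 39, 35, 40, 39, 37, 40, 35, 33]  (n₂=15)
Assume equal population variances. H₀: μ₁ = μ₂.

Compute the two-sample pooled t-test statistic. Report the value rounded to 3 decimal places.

x̄₁=46.667, s₁=3.985, n₁=12
x̄₂=34.467, s₂=5.194, n₂=15
s_p² = [11·3.985² + 14·5.194²]/25 = 22.0960
SE = √(s_p²·(1/12+1/15)) = 1.8205
t = (46.667−34.467)/1.8205 = 6.7013
df = 25

test statistic = 6.701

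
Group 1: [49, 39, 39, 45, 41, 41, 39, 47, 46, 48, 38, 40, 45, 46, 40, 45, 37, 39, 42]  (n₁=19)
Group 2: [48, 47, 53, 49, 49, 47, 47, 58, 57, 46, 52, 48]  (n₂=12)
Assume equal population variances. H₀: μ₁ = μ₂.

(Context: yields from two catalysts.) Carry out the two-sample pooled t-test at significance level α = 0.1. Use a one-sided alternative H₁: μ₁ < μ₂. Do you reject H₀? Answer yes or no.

reject H₀: yes

x̄₁=42.421, s₁=3.746, n₁=19
x̄₂=50.083, s₂=4.033, n₂=12
s_p² = [18·3.746² + 11·4.033²]/29 = 14.8810
SE = √(s_p²·(1/19+1/12)) = 1.4224
t = (42.421−50.083)/1.4224 = -5.3868
df = 29
p-value (one-sided, H₁ less) = 0.00000
At α=0.1: p < α → reject H₀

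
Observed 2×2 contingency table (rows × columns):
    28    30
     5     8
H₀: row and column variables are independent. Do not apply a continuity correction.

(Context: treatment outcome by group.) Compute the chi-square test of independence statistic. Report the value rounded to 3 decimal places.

Row totals [58, 13], col totals [33, 38], n=71
χ² = (28−26.96)²/26.96 + (30−31.04)²/31.04 + (5−6.04)²/6.04 + (8−6.96)²/6.96 = 0.4112
df = 1

test statistic = 0.411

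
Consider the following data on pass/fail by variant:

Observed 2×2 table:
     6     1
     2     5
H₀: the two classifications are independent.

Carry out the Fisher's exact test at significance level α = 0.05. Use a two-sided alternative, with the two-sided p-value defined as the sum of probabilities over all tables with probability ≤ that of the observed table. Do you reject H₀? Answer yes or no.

Margins: r₁=7, r₂=7, c₁=8, c₂=6, n=14
p_obs = C(7,6)·C(7,2)/C(14,8); sum pmf over tables with pmf ≤ p_obs
p-value (two-sided) = 0.10256
At α=0.05: p ≥ α → fail to reject H₀

reject H₀: no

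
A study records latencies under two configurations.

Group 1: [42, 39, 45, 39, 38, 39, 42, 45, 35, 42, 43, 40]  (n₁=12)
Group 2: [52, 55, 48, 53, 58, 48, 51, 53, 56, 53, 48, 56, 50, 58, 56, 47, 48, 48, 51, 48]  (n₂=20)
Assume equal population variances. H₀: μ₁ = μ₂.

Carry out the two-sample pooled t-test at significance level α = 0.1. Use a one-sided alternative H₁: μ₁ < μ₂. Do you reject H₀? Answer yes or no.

reject H₀: yes

x̄₁=40.750, s₁=2.958, n₁=12
x̄₂=51.850, s₂=3.689, n₂=20
s_p² = [11·2.958² + 19·3.689²]/30 = 11.8267
SE = √(s_p²·(1/12+1/20)) = 1.2557
t = (40.750−51.850)/1.2557 = -8.8394
df = 30
p-value (one-sided, H₁ less) = 0.00000
At α=0.1: p < α → reject H₀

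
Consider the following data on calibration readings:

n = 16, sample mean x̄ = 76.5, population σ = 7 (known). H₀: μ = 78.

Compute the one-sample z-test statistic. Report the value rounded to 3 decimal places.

test statistic = -0.857

SE = σ/√n = 7/√16 = 1.7500
z = (x̄−μ₀)/SE = (76.5−78)/1.7500 = -0.8571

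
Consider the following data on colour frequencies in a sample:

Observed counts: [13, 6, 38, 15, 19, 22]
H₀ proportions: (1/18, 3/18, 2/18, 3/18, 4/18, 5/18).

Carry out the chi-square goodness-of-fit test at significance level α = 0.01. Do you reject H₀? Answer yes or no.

n = 113; E_i = n·p_i = [6.28, 18.83, 12.56, 18.83, 25.11, 31.39]
χ² = (13−6.28)²/6.28 + (6−18.83)²/18.83 + (38−12.56)²/12.56 + (15−18.83)²/18.83 + (19−25.11)²/25.11 + (22−31.39)²/31.39 = 72.5832
df = 5
p-value (upper-tail) = 0.00000
At α=0.01: p < α → reject H₀

reject H₀: yes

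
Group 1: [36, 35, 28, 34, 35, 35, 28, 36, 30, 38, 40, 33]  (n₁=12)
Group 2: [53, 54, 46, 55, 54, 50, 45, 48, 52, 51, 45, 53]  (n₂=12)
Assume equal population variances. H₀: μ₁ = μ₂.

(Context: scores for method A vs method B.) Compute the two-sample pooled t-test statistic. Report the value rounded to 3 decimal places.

test statistic = -10.963

x̄₁=34.000, s₁=3.717, n₁=12
x̄₂=50.500, s₂=3.656, n₂=12
s_p² = [11·3.717² + 11·3.656²]/22 = 13.5909
SE = √(s_p²·(1/12+1/12)) = 1.5050
t = (34.000−50.500)/1.5050 = -10.9631
df = 22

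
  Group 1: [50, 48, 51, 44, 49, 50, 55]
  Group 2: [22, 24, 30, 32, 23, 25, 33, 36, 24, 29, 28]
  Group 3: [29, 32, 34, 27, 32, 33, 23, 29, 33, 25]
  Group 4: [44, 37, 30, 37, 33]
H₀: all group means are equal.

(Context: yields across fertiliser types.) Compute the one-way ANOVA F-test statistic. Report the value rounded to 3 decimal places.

Group means [49.57, 27.82, 29.70, 36.20], grand mean 34.273
SSB = Σnᵢ(x̄ᵢ−x̄)² = 2324.295; SSW = ΣΣ(x−x̄ᵢ)² = 514.251
MSB = 2324.295/3 = 774.7649; MSW = 514.251/29 = 17.7328
F = MSB/MSW = 43.6911
df = (3, 29)

test statistic = 43.691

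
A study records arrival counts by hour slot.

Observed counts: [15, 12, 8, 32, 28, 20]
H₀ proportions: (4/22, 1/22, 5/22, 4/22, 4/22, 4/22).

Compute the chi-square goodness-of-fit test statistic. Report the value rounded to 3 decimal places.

n = 115; E_i = n·p_i = [20.91, 5.23, 26.14, 20.91, 20.91, 20.91]
χ² = (15−20.91)²/20.91 + (12−5.23)²/5.23 + (8−26.14)²/26.14 + (32−20.91)²/20.91 + (28−20.91)²/20.91 + (20−20.91)²/20.91 = 31.3574
df = 5

test statistic = 31.357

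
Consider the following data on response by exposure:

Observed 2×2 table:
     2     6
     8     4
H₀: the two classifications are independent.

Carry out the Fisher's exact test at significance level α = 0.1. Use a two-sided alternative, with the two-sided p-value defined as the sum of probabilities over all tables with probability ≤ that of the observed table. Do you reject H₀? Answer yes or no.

Margins: r₁=8, r₂=12, c₁=10, c₂=10, n=20
p_obs = C(8,2)·C(12,8)/C(20,10); sum pmf over tables with pmf ≤ p_obs
p-value (two-sided) = 0.16980
At α=0.1: p ≥ α → fail to reject H₀

reject H₀: no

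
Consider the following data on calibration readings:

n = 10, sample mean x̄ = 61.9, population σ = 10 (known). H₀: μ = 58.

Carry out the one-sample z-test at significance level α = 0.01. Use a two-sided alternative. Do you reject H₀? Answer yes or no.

SE = σ/√n = 10/√10 = 3.1623
z = (x̄−μ₀)/SE = (61.9−58)/3.1623 = 1.2333
p-value (two-sided) = 0.21747
At α=0.01: p ≥ α → fail to reject H₀

reject H₀: no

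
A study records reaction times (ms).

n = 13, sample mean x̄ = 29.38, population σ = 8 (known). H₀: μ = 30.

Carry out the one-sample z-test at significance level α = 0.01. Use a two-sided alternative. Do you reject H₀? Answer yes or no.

SE = σ/√n = 8/√13 = 2.2188
z = (x̄−μ₀)/SE = (29.38−30)/2.2188 = -0.2794
p-value (two-sided) = 0.77991
At α=0.01: p ≥ α → fail to reject H₀

reject H₀: no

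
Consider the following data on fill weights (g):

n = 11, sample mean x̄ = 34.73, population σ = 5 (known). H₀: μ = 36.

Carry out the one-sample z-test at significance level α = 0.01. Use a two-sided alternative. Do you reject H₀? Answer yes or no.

SE = σ/√n = 5/√11 = 1.5076
z = (x̄−μ₀)/SE = (34.73−36)/1.5076 = -0.8424
p-value (two-sided) = 0.39955
At α=0.01: p ≥ α → fail to reject H₀

reject H₀: no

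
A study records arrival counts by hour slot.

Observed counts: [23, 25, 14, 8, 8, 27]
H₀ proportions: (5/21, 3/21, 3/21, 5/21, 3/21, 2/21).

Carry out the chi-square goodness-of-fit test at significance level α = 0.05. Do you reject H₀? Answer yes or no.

reject H₀: yes

n = 105; E_i = n·p_i = [25.00, 15.00, 15.00, 25.00, 15.00, 10.00]
χ² = (23−25.00)²/25.00 + (25−15.00)²/15.00 + (14−15.00)²/15.00 + (8−25.00)²/25.00 + (8−15.00)²/15.00 + (27−10.00)²/10.00 = 50.6200
df = 5
p-value (upper-tail) = 0.00000
At α=0.05: p < α → reject H₀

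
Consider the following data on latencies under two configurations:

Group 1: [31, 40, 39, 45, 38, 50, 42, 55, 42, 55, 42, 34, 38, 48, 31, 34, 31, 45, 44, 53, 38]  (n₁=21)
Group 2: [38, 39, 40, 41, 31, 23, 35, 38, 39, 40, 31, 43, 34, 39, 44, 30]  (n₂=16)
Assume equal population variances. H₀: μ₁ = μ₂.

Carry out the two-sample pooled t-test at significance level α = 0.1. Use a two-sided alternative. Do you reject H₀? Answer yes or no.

x̄₁=41.667, s₁=7.519, n₁=21
x̄₂=36.562, s₂=5.537, n₂=16
s_p² = [20·7.519² + 15·5.537²]/35 = 45.4458
SE = √(s_p²·(1/21+1/16)) = 2.2371
t = (41.667−36.562)/2.2371 = 2.2816
df = 35
p-value (two-sided) = 0.02870
At α=0.1: p < α → reject H₀

reject H₀: yes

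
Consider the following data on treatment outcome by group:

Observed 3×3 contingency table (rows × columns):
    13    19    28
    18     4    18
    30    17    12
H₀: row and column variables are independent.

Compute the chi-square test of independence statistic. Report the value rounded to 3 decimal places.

test statistic = 18.910

Row totals [60, 40, 59], col totals [61, 40, 58], n=159
χ² = (13−23.02)²/23.02 + (19−15.09)²/15.09 + (28−21.89)²/21.89 + (18−15.35)²/15.35 + (4−10.06)²/10.06 + (18−14.59)²/14.59 + (30−22.64)²/22.64 + (17−14.84)²/14.84 + (12−21.52)²/21.52 = 18.9097
df = 4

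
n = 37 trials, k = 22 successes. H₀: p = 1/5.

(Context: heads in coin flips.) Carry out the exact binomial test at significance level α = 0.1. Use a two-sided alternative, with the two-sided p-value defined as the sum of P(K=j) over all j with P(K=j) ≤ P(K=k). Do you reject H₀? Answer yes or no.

Exact binomial: n=37, k=22, p₀=1/5=0.2000
P(X=j) = C(n,j)·p₀^j·(1−p₀)^(n−j); p = Σ P(X=j) over j with P(X=j) ≤ P(X=22)
p-value (two-sided) = 0.00000
At α=0.1: p < α → reject H₀

reject H₀: yes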